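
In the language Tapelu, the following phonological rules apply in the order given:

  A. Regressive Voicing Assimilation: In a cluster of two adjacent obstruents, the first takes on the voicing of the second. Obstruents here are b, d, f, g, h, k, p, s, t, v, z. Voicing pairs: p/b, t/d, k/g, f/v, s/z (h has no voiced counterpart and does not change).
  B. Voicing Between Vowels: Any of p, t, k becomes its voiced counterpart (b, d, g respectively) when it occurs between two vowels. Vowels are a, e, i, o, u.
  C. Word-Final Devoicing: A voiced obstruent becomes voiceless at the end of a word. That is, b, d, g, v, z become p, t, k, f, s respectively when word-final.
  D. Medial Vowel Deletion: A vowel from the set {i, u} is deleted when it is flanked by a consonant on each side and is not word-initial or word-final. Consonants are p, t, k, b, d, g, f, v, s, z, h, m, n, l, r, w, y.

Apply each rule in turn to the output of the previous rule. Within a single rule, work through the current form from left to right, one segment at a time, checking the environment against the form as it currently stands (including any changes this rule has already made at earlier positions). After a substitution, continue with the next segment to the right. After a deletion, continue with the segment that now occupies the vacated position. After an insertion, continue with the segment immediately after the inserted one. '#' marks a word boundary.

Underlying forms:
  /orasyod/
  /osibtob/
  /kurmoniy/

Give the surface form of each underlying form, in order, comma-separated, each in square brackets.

[orasyot], [osptop], [krmony]

/orasyod/:
  A Regressive Voicing Assimilation: no change — [orasyod]
  B Voicing Between Vowels: no change — [orasyod]
  C Word-Final Devoicing: [orasyod] → [orasyot]
  D Medial Vowel Deletion: no change — [orasyot]
/osibtob/:
  A Regressive Voicing Assimilation: [osibtob] → [osiptob]
  B Voicing Between Vowels: no change — [osiptob]
  C Word-Final Devoicing: [osiptob] → [osiptop]
  D Medial Vowel Deletion: [osiptop] → [osptop]
/kurmoniy/:
  A Regressive Voicing Assimilation: no change — [kurmoniy]
  B Voicing Between Vowels: no change — [kurmoniy]
  C Word-Final Devoicing: no change — [kurmoniy]
  D Medial Vowel Deletion: [kurmoniy] → [krmony]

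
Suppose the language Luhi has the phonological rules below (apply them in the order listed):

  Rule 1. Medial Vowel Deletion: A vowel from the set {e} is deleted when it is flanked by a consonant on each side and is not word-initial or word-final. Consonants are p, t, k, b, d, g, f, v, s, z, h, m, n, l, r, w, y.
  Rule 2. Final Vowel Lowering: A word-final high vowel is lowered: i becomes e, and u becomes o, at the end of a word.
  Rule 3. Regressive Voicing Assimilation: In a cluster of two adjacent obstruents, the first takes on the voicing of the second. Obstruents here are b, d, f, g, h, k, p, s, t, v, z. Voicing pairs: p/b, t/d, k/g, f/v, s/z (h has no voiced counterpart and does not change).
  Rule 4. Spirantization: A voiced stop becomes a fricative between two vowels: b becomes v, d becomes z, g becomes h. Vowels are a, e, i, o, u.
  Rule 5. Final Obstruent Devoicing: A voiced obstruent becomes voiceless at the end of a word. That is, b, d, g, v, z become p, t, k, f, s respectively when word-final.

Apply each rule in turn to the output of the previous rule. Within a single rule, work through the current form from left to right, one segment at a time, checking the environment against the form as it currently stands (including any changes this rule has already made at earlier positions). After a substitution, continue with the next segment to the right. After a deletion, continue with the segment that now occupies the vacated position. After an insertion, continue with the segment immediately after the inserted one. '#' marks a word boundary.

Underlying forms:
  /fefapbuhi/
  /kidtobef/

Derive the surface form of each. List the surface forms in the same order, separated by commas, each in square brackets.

/fefapbuhi/:
  Rule 1 Medial Vowel Deletion: [fefapbuhi] → [ffapbuhi]
  Rule 2 Final Vowel Lowering: [ffapbuhi] → [ffapbuhe]
  Rule 3 Regressive Voicing Assimilation: [ffapbuhe] → [ffabbuhe]
  Rule 4 Spirantization: no change — [ffabbuhe]
  Rule 5 Final Obstruent Devoicing: no change — [ffabbuhe]
/kidtobef/:
  Rule 1 Medial Vowel Deletion: [kidtobef] → [kidtobf]
  Rule 2 Final Vowel Lowering: no change — [kidtobf]
  Rule 3 Regressive Voicing Assimilation: [kidtobf] → [kittopf]
  Rule 4 Spirantization: no change — [kittopf]
  Rule 5 Final Obstruent Devoicing: no change — [kittopf]

[ffabbuhe], [kittopf]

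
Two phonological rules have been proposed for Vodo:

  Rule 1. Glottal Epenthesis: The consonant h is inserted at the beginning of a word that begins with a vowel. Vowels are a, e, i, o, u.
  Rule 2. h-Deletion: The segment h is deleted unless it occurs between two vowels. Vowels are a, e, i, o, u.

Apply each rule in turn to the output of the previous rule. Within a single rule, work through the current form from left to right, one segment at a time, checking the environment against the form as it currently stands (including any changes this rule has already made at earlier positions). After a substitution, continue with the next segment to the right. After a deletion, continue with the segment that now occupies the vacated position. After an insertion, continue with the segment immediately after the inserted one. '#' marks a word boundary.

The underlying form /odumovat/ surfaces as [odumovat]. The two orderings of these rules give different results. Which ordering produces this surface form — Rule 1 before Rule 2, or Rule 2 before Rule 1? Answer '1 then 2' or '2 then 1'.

Order 1 then 2:
  1 Glottal Epenthesis: [odumovat] → [hodumovat]
  2 h-Deletion: [hodumovat] → [odumovat]
  result: [odumovat]
Order 2 then 1:
  2 h-Deletion: no change — [odumovat]
  1 Glottal Epenthesis: [odumovat] → [hodumovat]
  result: [hodumovat]

1 then 2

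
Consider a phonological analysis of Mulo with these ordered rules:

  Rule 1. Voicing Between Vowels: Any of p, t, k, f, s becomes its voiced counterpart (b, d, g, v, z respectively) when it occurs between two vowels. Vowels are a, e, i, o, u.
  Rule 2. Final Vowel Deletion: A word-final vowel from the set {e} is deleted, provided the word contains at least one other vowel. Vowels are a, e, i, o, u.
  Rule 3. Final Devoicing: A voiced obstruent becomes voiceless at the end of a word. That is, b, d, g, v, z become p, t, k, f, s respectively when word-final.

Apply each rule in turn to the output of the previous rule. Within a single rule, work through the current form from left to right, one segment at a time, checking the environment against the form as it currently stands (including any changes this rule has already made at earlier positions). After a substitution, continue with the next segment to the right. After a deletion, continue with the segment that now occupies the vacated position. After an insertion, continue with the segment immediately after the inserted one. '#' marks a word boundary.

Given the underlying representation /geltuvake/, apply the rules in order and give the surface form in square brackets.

[geltuvak]

Rule 1 Voicing Between Vowels: [geltuvake] → [geltuvage]
Rule 2 Final Vowel Deletion: [geltuvage] → [geltuvag]
Rule 3 Final Devoicing: [geltuvag] → [geltuvak]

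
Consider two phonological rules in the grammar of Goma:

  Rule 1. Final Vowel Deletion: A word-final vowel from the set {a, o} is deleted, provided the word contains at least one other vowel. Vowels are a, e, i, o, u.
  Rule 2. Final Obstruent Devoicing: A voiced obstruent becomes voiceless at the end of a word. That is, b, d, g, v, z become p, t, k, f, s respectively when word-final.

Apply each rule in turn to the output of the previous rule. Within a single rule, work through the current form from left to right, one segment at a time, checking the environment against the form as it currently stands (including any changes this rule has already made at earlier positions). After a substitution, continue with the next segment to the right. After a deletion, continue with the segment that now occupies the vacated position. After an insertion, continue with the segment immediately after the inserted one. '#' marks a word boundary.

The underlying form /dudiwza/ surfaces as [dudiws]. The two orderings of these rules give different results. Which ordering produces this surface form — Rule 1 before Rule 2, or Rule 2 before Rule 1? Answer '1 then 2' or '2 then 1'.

1 then 2

Order 1 then 2:
  1 Final Vowel Deletion: [dudiwza] → [dudiwz]
  2 Final Obstruent Devoicing: [dudiwz] → [dudiws]
  result: [dudiws]
Order 2 then 1:
  2 Final Obstruent Devoicing: no change — [dudiwza]
  1 Final Vowel Deletion: [dudiwza] → [dudiwz]
  result: [dudiwz]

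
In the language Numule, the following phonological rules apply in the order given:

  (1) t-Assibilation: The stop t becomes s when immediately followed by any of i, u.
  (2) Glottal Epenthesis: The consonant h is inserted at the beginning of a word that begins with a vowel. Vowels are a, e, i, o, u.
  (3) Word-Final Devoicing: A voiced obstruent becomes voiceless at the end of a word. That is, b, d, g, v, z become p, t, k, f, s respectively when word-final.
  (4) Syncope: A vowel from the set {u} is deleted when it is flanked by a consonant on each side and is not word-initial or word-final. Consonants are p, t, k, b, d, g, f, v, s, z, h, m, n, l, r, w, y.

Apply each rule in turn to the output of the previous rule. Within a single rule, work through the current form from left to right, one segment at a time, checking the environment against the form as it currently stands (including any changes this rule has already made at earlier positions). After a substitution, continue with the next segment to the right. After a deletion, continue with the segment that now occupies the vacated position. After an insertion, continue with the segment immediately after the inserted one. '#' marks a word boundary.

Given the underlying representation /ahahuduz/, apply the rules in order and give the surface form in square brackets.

[hahahds]

(1) t-Assibilation: no change — [ahahuduz]
(2) Glottal Epenthesis: [ahahuduz] → [hahahuduz]
(3) Word-Final Devoicing: [hahahuduz] → [hahahudus]
(4) Syncope: [hahahudus] → [hahahds]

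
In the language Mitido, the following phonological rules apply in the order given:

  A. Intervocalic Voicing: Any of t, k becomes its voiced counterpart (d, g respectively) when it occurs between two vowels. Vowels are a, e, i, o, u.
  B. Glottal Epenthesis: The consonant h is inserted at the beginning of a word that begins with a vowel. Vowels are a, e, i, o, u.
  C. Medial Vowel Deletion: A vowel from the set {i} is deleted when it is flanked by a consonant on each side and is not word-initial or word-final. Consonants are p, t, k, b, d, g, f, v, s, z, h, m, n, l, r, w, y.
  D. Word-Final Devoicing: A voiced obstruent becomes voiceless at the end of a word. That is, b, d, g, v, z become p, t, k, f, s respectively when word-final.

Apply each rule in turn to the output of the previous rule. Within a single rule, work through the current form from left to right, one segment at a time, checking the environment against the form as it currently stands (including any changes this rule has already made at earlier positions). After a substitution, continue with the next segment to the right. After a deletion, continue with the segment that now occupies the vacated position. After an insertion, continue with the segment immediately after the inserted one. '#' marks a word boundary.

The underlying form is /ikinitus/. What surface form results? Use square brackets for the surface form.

[hgndus]

A Intervocalic Voicing: [ikinitus] → [iginidus]
B Glottal Epenthesis: [iginidus] → [higinidus]
C Medial Vowel Deletion: [higinidus] → [hgndus]
D Word-Final Devoicing: no change — [hgndus]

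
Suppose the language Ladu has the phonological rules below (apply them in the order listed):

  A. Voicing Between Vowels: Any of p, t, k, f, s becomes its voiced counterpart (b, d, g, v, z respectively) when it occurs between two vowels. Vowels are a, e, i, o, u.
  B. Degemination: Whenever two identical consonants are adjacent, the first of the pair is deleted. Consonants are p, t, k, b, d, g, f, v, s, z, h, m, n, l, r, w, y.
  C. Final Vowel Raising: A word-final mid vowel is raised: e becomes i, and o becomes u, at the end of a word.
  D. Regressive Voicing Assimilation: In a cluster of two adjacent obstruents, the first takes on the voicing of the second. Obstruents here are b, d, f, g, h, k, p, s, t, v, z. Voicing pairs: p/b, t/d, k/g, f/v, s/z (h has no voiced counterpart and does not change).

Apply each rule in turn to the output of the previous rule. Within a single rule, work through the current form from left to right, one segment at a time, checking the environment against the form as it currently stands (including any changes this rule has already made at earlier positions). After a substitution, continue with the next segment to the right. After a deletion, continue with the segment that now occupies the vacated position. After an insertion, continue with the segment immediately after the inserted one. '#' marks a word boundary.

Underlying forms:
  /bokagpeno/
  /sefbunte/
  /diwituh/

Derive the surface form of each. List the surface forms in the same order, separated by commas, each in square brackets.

/bokagpeno/:
  A Voicing Between Vowels: [bokagpeno] → [bogagpeno]
  B Degemination: no change — [bogagpeno]
  C Final Vowel Raising: [bogagpeno] → [bogagpenu]
  D Regressive Voicing Assimilation: [bogagpenu] → [bogakpenu]
/sefbunte/:
  A Voicing Between Vowels: no change — [sefbunte]
  B Degemination: no change — [sefbunte]
  C Final Vowel Raising: [sefbunte] → [sefbunti]
  D Regressive Voicing Assimilation: [sefbunti] → [sevbunti]
/diwituh/:
  A Voicing Between Vowels: [diwituh] → [diwiduh]
  B Degemination: no change — [diwiduh]
  C Final Vowel Raising: no change — [diwiduh]
  D Regressive Voicing Assimilation: no change — [diwiduh]

[bogakpenu], [sevbunti], [diwiduh]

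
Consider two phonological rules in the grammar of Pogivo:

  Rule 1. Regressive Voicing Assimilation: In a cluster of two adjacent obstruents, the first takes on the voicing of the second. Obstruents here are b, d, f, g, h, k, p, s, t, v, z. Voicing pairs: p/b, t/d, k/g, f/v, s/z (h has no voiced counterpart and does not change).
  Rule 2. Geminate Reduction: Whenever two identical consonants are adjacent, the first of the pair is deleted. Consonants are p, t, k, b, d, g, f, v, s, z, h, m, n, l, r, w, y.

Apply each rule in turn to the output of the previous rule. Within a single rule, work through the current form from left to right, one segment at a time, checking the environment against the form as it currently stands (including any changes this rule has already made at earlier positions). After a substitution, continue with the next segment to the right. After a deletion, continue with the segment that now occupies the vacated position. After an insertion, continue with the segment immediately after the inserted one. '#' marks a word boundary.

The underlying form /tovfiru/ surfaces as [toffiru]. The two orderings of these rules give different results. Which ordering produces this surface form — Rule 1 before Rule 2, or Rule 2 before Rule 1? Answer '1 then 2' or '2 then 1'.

Order 1 then 2:
  1 Regressive Voicing Assimilation: [tovfiru] → [toffiru]
  2 Geminate Reduction: [toffiru] → [tofiru]
  result: [tofiru]
Order 2 then 1:
  2 Geminate Reduction: no change — [tovfiru]
  1 Regressive Voicing Assimilation: [tovfiru] → [toffiru]
  result: [toffiru]

2 then 1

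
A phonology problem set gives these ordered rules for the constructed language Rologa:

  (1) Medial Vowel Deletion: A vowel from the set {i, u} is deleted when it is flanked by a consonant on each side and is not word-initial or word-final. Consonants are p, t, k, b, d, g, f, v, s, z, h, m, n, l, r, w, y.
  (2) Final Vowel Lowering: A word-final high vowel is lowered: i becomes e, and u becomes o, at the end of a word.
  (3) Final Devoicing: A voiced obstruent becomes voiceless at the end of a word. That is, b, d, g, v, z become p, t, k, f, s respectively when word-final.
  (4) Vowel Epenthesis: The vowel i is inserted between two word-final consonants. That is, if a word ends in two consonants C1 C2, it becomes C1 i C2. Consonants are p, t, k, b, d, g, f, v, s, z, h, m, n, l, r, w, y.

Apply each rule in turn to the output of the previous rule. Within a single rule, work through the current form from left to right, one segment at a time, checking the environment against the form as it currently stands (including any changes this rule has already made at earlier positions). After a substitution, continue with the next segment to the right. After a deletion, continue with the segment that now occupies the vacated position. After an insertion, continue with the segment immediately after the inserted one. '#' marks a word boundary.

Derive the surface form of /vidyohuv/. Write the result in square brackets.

(1) Medial Vowel Deletion: [vidyohuv] → [vdyohv]
(2) Final Vowel Lowering: no change — [vdyohv]
(3) Final Devoicing: [vdyohv] → [vdyohf]
(4) Vowel Epenthesis: [vdyohf] → [vdyohif]

[vdyohif]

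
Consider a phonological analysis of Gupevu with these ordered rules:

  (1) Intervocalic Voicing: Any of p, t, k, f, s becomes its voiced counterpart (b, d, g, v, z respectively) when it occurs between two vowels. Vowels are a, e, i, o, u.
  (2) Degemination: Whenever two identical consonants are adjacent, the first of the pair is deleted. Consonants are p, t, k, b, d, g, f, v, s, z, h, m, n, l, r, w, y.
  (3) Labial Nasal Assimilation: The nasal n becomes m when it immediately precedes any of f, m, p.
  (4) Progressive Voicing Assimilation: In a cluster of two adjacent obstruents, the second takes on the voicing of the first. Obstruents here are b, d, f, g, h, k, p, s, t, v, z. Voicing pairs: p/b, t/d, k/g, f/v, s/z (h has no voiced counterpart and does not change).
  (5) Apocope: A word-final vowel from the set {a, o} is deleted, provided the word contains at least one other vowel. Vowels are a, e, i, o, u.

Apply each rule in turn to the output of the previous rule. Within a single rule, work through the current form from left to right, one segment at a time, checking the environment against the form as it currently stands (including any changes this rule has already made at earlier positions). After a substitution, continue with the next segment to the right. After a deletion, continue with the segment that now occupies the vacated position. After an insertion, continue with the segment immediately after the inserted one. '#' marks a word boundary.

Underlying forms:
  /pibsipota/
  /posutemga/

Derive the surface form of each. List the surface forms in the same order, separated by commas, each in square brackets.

[pibzibod], [pozudemg]

/pibsipota/:
  (1) Intervocalic Voicing: [pibsipota] → [pibsiboda]
  (2) Degemination: no change — [pibsiboda]
  (3) Labial Nasal Assimilation: no change — [pibsiboda]
  (4) Progressive Voicing Assimilation: [pibsiboda] → [pibziboda]
  (5) Apocope: [pibziboda] → [pibzibod]
/posutemga/:
  (1) Intervocalic Voicing: [posutemga] → [pozudemga]
  (2) Degemination: no change — [pozudemga]
  (3) Labial Nasal Assimilation: no change — [pozudemga]
  (4) Progressive Voicing Assimilation: no change — [pozudemga]
  (5) Apocope: [pozudemga] → [pozudemg]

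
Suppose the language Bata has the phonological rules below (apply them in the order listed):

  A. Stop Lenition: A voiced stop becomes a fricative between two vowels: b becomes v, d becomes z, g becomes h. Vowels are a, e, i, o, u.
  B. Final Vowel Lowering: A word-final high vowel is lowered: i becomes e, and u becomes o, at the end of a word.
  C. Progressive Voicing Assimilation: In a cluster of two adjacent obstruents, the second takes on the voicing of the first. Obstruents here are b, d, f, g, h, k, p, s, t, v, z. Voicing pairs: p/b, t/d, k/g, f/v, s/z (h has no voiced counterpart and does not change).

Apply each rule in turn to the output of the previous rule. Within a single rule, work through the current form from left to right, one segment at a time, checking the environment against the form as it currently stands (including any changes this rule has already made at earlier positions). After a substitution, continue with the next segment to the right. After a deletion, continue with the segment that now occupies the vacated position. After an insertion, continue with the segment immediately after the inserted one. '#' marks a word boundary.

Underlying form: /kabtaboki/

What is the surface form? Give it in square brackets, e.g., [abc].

A Stop Lenition: [kabtaboki] → [kabtavoki]
B Final Vowel Lowering: [kabtavoki] → [kabtavoke]
C Progressive Voicing Assimilation: [kabtavoke] → [kabdavoke]

[kabdavoke]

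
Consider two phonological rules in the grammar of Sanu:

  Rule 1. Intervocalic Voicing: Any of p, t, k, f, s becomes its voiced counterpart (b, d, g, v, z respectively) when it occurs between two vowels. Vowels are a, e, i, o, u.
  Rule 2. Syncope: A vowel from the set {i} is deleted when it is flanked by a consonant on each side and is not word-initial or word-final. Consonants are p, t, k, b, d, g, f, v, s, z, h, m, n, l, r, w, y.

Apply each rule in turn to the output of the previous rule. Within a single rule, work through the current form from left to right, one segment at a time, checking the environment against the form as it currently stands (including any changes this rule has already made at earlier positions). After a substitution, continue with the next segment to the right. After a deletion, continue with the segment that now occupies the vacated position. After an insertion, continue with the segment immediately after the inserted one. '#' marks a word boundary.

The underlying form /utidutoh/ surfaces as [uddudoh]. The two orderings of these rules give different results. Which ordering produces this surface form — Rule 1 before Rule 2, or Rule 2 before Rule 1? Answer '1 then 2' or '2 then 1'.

1 then 2

Order 1 then 2:
  1 Intervocalic Voicing: [utidutoh] → [udidudoh]
  2 Syncope: [udidudoh] → [uddudoh]
  result: [uddudoh]
Order 2 then 1:
  2 Syncope: [utidutoh] → [utdutoh]
  1 Intervocalic Voicing: [utdutoh] → [utdudoh]
  result: [utdudoh]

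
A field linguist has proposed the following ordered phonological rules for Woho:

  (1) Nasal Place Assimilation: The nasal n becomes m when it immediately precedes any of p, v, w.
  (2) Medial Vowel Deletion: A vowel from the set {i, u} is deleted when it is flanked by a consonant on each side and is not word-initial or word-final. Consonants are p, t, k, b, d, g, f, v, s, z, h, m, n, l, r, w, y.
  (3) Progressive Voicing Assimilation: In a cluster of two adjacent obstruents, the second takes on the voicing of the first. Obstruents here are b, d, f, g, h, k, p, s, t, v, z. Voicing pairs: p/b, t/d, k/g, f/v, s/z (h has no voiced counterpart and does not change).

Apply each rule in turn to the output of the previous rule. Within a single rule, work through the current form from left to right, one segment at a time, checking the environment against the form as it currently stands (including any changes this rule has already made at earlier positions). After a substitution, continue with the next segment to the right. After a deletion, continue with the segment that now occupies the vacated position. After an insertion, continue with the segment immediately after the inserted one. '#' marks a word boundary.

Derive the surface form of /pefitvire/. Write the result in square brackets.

(1) Nasal Place Assimilation: no change — [pefitvire]
(2) Medial Vowel Deletion: [pefitvire] → [peftvre]
(3) Progressive Voicing Assimilation: [peftvre] → [peftfre]

[peftfre]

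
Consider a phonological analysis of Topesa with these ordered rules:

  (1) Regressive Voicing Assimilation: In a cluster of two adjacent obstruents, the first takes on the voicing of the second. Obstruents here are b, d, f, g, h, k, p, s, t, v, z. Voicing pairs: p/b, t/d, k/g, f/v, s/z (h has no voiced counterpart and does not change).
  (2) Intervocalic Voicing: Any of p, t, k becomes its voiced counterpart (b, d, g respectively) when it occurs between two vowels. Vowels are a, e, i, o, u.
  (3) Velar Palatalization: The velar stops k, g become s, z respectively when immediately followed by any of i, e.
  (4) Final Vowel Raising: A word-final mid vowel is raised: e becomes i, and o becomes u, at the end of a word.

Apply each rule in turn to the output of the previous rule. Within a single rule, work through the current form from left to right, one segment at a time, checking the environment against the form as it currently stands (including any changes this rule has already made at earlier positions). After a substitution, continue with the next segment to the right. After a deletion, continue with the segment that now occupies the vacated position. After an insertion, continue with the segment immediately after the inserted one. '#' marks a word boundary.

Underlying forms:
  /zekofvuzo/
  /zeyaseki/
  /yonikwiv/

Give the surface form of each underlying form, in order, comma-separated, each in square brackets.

/zekofvuzo/:
  (1) Regressive Voicing Assimilation: [zekofvuzo] → [zekovvuzo]
  (2) Intervocalic Voicing: [zekovvuzo] → [zegovvuzo]
  (3) Velar Palatalization: no change — [zegovvuzo]
  (4) Final Vowel Raising: [zegovvuzo] → [zegovvuzu]
/zeyaseki/:
  (1) Regressive Voicing Assimilation: no change — [zeyaseki]
  (2) Intervocalic Voicing: [zeyaseki] → [zeyasegi]
  (3) Velar Palatalization: [zeyasegi] → [zeyasezi]
  (4) Final Vowel Raising: no change — [zeyasezi]
/yonikwiv/:
  (1) Regressive Voicing Assimilation: no change — [yonikwiv]
  (2) Intervocalic Voicing: no change — [yonikwiv]
  (3) Velar Palatalization: no change — [yonikwiv]
  (4) Final Vowel Raising: no change — [yonikwiv]

[zegovvuzu], [zeyasezi], [yonikwiv]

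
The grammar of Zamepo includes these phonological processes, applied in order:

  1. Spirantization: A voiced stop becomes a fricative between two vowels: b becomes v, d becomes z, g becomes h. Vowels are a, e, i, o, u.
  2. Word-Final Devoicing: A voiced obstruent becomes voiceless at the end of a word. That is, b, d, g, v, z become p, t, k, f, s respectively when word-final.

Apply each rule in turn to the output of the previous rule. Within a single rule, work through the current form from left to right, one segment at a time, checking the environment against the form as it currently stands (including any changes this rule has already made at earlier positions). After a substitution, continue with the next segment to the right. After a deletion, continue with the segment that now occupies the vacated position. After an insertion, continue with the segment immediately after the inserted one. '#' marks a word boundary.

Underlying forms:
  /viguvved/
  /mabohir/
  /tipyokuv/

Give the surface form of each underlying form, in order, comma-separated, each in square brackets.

[vihuvvet], [mavohir], [tipyokuf]

/viguvved/:
  1 Spirantization: [viguvved] → [vihuvved]
  2 Word-Final Devoicing: [vihuvved] → [vihuvvet]
/mabohir/:
  1 Spirantization: [mabohir] → [mavohir]
  2 Word-Final Devoicing: no change — [mavohir]
/tipyokuv/:
  1 Spirantization: no change — [tipyokuv]
  2 Word-Final Devoicing: [tipyokuv] → [tipyokuf]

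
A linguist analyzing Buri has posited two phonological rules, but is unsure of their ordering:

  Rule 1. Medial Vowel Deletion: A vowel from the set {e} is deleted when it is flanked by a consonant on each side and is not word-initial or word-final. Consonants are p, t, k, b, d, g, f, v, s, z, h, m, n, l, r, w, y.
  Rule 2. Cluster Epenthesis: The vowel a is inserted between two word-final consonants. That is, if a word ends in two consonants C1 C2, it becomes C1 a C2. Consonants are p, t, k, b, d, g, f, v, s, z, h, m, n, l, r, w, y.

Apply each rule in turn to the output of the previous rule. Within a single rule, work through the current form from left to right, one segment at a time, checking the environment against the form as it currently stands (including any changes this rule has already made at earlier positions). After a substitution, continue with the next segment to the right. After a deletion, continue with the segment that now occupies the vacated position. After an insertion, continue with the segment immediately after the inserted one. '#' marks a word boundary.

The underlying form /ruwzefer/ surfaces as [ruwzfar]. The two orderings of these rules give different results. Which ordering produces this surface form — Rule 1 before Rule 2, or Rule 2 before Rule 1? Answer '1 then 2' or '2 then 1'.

Order 1 then 2:
  1 Medial Vowel Deletion: [ruwzefer] → [ruwzfr]
  2 Cluster Epenthesis: [ruwzfr] → [ruwzfar]
  result: [ruwzfar]
Order 2 then 1:
  2 Cluster Epenthesis: no change — [ruwzefer]
  1 Medial Vowel Deletion: [ruwzefer] → [ruwzfr]
  result: [ruwzfr]

1 then 2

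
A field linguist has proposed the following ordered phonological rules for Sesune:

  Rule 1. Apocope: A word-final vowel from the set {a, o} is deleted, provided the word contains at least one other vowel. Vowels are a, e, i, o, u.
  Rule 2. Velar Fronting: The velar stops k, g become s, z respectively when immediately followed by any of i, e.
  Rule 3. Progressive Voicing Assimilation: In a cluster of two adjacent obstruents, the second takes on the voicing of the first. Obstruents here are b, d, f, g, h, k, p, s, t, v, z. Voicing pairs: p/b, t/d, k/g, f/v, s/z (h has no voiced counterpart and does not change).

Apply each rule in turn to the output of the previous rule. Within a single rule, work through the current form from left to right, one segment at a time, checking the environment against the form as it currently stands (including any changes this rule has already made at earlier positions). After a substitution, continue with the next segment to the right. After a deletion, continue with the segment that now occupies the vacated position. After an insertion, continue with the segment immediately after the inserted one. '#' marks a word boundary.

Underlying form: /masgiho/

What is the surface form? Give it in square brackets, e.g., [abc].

Rule 1 Apocope: [masgiho] → [masgih]
Rule 2 Velar Fronting: [masgih] → [maszih]
Rule 3 Progressive Voicing Assimilation: [maszih] → [massih]

[massih]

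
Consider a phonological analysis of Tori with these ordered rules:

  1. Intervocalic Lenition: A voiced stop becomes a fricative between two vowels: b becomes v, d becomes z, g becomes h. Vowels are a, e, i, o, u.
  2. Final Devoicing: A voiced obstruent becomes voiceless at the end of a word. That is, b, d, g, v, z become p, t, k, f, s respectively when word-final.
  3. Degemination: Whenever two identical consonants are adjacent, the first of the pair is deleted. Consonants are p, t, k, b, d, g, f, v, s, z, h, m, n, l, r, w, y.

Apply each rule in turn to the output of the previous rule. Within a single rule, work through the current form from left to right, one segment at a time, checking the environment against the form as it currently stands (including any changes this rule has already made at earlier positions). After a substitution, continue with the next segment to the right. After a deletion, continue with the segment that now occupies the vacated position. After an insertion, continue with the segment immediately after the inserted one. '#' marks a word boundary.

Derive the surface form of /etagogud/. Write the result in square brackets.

1 Intervocalic Lenition: [etagogud] → [etahohud]
2 Final Devoicing: [etahohud] → [etahohut]
3 Degemination: no change — [etahohut]

[etahohut]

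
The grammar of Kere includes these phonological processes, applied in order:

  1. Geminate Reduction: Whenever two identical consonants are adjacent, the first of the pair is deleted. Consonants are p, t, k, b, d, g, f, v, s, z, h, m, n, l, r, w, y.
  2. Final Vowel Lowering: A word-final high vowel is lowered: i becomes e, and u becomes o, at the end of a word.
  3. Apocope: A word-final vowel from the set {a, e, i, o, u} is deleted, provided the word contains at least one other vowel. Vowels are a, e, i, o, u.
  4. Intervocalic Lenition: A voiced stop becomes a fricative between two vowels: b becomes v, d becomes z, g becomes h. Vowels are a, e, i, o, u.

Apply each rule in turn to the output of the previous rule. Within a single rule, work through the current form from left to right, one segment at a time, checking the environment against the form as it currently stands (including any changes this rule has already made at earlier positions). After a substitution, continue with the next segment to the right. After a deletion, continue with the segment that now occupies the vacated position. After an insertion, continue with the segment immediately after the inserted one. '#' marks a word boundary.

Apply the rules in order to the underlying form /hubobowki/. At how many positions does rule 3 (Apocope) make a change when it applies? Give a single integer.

1

1 Geminate Reduction: no change — [hubobowki]
2 Final Vowel Lowering: [hubobowki] → [hubobowke]
3 Apocope: [hubobowke] → [hubobowk]
4 Intervocalic Lenition: [hubobowk] → [huvovowk]
Rule 3 changed 1 position(s).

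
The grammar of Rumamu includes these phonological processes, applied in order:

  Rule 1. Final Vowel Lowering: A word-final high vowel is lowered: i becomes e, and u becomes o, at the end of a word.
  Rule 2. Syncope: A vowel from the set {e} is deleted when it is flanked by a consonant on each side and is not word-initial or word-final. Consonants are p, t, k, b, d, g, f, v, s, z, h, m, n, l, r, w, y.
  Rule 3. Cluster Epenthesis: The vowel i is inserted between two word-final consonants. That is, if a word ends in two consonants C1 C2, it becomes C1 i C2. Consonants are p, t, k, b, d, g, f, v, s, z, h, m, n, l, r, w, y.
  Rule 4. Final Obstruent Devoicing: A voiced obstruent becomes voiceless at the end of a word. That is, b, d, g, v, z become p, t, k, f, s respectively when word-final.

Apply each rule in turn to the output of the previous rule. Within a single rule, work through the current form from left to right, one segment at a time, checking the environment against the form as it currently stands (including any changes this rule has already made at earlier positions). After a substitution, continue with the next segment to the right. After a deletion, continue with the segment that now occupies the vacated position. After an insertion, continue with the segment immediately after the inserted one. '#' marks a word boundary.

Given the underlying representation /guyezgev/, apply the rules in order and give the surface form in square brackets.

[guyzgif]

Rule 1 Final Vowel Lowering: no change — [guyezgev]
Rule 2 Syncope: [guyezgev] → [guyzgv]
Rule 3 Cluster Epenthesis: [guyzgv] → [guyzgiv]
Rule 4 Final Obstruent Devoicing: [guyzgiv] → [guyzgif]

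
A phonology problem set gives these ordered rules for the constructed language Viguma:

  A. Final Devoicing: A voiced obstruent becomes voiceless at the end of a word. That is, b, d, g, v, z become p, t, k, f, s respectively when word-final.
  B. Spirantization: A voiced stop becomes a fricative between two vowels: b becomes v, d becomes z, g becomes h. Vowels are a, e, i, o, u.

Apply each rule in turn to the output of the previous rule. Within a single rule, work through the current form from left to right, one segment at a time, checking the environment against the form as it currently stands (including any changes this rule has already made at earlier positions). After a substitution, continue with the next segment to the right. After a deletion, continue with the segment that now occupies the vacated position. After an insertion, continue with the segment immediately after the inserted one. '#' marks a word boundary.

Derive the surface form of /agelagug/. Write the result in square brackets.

[ahelahuk]

A Final Devoicing: [agelagug] → [agelaguk]
B Spirantization: [agelaguk] → [ahelahuk]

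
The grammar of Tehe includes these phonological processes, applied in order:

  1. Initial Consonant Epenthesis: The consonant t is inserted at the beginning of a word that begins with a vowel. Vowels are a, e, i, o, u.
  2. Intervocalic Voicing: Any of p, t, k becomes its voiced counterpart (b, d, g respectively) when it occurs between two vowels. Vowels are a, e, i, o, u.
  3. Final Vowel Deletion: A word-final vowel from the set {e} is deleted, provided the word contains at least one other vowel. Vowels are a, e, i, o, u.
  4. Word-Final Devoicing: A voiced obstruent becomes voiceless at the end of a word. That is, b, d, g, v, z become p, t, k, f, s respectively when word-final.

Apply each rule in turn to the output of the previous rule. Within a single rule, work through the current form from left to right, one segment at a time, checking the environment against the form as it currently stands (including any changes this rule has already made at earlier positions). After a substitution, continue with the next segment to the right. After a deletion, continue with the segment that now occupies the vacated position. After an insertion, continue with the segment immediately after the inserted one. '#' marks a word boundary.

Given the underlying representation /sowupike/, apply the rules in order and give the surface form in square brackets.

1 Initial Consonant Epenthesis: no change — [sowupike]
2 Intervocalic Voicing: [sowupike] → [sowubige]
3 Final Vowel Deletion: [sowubige] → [sowubig]
4 Word-Final Devoicing: [sowubig] → [sowubik]

[sowubik]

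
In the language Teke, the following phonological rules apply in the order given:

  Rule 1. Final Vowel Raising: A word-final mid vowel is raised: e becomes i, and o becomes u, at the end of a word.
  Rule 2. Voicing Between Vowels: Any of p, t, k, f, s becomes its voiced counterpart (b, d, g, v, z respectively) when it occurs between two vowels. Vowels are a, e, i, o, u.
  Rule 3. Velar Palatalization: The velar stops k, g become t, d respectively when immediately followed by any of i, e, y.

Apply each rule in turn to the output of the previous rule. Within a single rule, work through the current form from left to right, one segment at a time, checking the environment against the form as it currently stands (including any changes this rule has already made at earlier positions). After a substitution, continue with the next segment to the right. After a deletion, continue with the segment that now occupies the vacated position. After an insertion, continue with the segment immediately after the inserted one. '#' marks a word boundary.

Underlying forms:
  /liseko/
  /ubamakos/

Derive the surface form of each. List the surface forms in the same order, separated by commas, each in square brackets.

/liseko/:
  Rule 1 Final Vowel Raising: [liseko] → [liseku]
  Rule 2 Voicing Between Vowels: [liseku] → [lizegu]
  Rule 3 Velar Palatalization: no change — [lizegu]
/ubamakos/:
  Rule 1 Final Vowel Raising: no change — [ubamakos]
  Rule 2 Voicing Between Vowels: [ubamakos] → [ubamagos]
  Rule 3 Velar Palatalization: no change — [ubamagos]

[lizegu], [ubamagos]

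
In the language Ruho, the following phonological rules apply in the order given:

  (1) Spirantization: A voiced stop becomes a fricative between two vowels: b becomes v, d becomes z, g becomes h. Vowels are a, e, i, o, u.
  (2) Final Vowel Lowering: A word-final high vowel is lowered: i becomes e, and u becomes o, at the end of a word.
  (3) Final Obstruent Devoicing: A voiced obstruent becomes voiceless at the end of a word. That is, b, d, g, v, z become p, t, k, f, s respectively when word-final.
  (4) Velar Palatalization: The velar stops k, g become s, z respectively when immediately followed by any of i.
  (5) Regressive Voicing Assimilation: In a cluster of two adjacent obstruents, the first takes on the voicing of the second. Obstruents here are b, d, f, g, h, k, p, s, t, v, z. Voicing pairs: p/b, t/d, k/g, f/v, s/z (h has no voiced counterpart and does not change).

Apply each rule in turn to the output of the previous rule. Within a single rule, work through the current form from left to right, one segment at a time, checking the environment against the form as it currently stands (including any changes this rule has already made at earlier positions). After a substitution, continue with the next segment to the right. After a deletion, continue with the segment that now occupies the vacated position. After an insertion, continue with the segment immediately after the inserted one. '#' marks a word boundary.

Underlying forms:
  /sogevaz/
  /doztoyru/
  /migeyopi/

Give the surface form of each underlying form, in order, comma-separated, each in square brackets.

/sogevaz/:
  (1) Spirantization: [sogevaz] → [sohevaz]
  (2) Final Vowel Lowering: no change — [sohevaz]
  (3) Final Obstruent Devoicing: [sohevaz] → [sohevas]
  (4) Velar Palatalization: no change — [sohevas]
  (5) Regressive Voicing Assimilation: no change — [sohevas]
/doztoyru/:
  (1) Spirantization: no change — [doztoyru]
  (2) Final Vowel Lowering: [doztoyru] → [doztoyro]
  (3) Final Obstruent Devoicing: no change — [doztoyro]
  (4) Velar Palatalization: no change — [doztoyro]
  (5) Regressive Voicing Assimilation: [doztoyro] → [dostoyro]
/migeyopi/:
  (1) Spirantization: [migeyopi] → [miheyopi]
  (2) Final Vowel Lowering: [miheyopi] → [miheyope]
  (3) Final Obstruent Devoicing: no change — [miheyope]
  (4) Velar Palatalization: no change — [miheyope]
  (5) Regressive Voicing Assimilation: no change — [miheyope]

[sohevas], [dostoyro], [miheyope]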